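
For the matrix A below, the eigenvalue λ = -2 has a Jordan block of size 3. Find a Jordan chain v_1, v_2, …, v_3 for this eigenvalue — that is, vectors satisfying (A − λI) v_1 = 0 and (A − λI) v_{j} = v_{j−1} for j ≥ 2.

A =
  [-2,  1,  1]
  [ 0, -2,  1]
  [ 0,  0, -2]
A Jordan chain for λ = -2 of length 3:
v_1 = (1, 0, 0)ᵀ
v_2 = (1, 1, 0)ᵀ
v_3 = (0, 0, 1)ᵀ

Let N = A − (-2)·I. We want v_3 with N^3 v_3 = 0 but N^2 v_3 ≠ 0; then v_{j-1} := N · v_j for j = 3, …, 2.

Pick v_3 = (0, 0, 1)ᵀ.
Then v_2 = N · v_3 = (1, 1, 0)ᵀ.
Then v_1 = N · v_2 = (1, 0, 0)ᵀ.

Sanity check: (A − (-2)·I) v_1 = (0, 0, 0)ᵀ = 0. ✓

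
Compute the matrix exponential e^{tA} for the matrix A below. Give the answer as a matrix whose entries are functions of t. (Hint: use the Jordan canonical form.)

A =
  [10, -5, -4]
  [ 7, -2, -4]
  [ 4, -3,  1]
e^{tA} =
  [-t^2*exp(3*t) + 7*t*exp(3*t) + exp(3*t), t^2*exp(3*t) - 5*t*exp(3*t), -4*t*exp(3*t)]
  [-t^2*exp(3*t) + 7*t*exp(3*t), t^2*exp(3*t) - 5*t*exp(3*t) + exp(3*t), -4*t*exp(3*t)]
  [-t^2*exp(3*t)/2 + 4*t*exp(3*t), t^2*exp(3*t)/2 - 3*t*exp(3*t), -2*t*exp(3*t) + exp(3*t)]

Strategy: write A = P · J · P⁻¹ where J is a Jordan canonical form, so e^{tA} = P · e^{tJ} · P⁻¹, and e^{tJ} can be computed block-by-block.

A has Jordan form
J =
  [3, 1, 0]
  [0, 3, 1]
  [0, 0, 3]
(up to reordering of blocks).

Per-block formulas:
  For a 3×3 Jordan block J_3(3): exp(t · J_3(3)) = e^(3t)·(I + t·N + (t^2/2)·N^2), where N is the 3×3 nilpotent shift.

After assembling e^{tJ} and conjugating by P, we get:

e^{tA} =
  [-t^2*exp(3*t) + 7*t*exp(3*t) + exp(3*t), t^2*exp(3*t) - 5*t*exp(3*t), -4*t*exp(3*t)]
  [-t^2*exp(3*t) + 7*t*exp(3*t), t^2*exp(3*t) - 5*t*exp(3*t) + exp(3*t), -4*t*exp(3*t)]
  [-t^2*exp(3*t)/2 + 4*t*exp(3*t), t^2*exp(3*t)/2 - 3*t*exp(3*t), -2*t*exp(3*t) + exp(3*t)]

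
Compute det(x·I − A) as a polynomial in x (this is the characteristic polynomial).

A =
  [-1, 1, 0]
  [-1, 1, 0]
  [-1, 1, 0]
x^3

Expanding det(x·I − A) (e.g. by cofactor expansion or by noting that A is similar to its Jordan form J, which has the same characteristic polynomial as A) gives
  χ_A(x) = x^3
which factors as x^3. The eigenvalues (with algebraic multiplicities) are λ = 0 with multiplicity 3.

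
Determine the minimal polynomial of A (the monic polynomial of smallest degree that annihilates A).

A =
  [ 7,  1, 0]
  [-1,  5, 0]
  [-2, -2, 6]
x^2 - 12*x + 36

The characteristic polynomial is χ_A(x) = (x - 6)^3, so the eigenvalues are known. The minimal polynomial is
  m_A(x) = Π_λ (x − λ)^{k_λ}
where k_λ is the size of the *largest* Jordan block for λ (equivalently, the smallest k with (A − λI)^k v = 0 for every generalised eigenvector v of λ).

  λ = 6: largest Jordan block has size 2, contributing (x − 6)^2

So m_A(x) = (x - 6)^2 = x^2 - 12*x + 36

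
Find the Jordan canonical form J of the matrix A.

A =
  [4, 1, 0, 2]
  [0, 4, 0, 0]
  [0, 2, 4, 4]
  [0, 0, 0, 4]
J_2(4) ⊕ J_1(4) ⊕ J_1(4)

The characteristic polynomial is
  det(x·I − A) = x^4 - 16*x^3 + 96*x^2 - 256*x + 256 = (x - 4)^4

Eigenvalues and multiplicities (the geometric multiplicity of λ is n − rank(A − λI), which equals the number of Jordan blocks for λ):
  λ = 4: algebraic multiplicity = 4, geometric multiplicity = 3

Determining the block sizes for each eigenvalue:
  λ = 4: 3 blocks summing to 4 forces exactly one block of size 2 and the rest size 1 → block sizes [2, 1, 1]

Assembling the blocks gives a Jordan form
J =
  [4, 1, 0, 0]
  [0, 4, 0, 0]
  [0, 0, 4, 0]
  [0, 0, 0, 4]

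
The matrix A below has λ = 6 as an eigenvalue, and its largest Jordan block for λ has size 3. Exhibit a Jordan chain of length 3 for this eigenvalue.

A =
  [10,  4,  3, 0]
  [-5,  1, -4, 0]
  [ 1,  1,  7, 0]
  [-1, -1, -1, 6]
A Jordan chain for λ = 6 of length 3:
v_1 = (-1, 1, 0, 0)ᵀ
v_2 = (4, -5, 1, -1)ᵀ
v_3 = (1, 0, 0, 0)ᵀ

Let N = A − (6)·I. We want v_3 with N^3 v_3 = 0 but N^2 v_3 ≠ 0; then v_{j-1} := N · v_j for j = 3, …, 2.

Pick v_3 = (1, 0, 0, 0)ᵀ.
Then v_2 = N · v_3 = (4, -5, 1, -1)ᵀ.
Then v_1 = N · v_2 = (-1, 1, 0, 0)ᵀ.

Sanity check: (A − (6)·I) v_1 = (0, 0, 0, 0)ᵀ = 0. ✓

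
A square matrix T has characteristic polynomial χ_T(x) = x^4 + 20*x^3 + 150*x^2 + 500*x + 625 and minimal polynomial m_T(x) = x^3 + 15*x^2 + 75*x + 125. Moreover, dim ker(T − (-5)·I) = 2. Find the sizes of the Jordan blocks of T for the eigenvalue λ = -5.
Block sizes for λ = -5: [3, 1]

Step 1 — from the characteristic polynomial, algebraic multiplicity of λ = -5 is 4. From dim ker(T − (-5)·I) = 2, there are exactly 2 Jordan blocks for λ = -5.
Step 2 — from the minimal polynomial, the factor (x + 5)^3 tells us the largest block for λ = -5 has size 3.
Step 3 — with total size 4, 2 blocks, and largest block 3, the block sizes (in nonincreasing order) are [3, 1].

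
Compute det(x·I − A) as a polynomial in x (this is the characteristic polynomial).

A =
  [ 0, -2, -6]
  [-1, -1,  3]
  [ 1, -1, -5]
x^3 + 6*x^2 + 12*x + 8

Expanding det(x·I − A) (e.g. by cofactor expansion or by noting that A is similar to its Jordan form J, which has the same characteristic polynomial as A) gives
  χ_A(x) = x^3 + 6*x^2 + 12*x + 8
which factors as (x + 2)^3. The eigenvalues (with algebraic multiplicities) are λ = -2 with multiplicity 3.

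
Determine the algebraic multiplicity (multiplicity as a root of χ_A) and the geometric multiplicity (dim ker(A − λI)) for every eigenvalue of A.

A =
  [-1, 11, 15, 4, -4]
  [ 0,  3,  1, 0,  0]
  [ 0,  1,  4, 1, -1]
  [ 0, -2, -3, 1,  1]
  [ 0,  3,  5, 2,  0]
λ = -1: alg = 1, geom = 1; λ = 2: alg = 4, geom = 2

Step 1 — factor the characteristic polynomial to read off the algebraic multiplicities:
  χ_A(x) = (x - 2)^4*(x + 1)

Step 2 — compute geometric multiplicities via the rank-nullity identity g(λ) = n − rank(A − λI):
  rank(A − (-1)·I) = 4, so dim ker(A − (-1)·I) = n − 4 = 1
  rank(A − (2)·I) = 3, so dim ker(A − (2)·I) = n − 3 = 2

Summary:
  λ = -1: algebraic multiplicity = 1, geometric multiplicity = 1
  λ = 2: algebraic multiplicity = 4, geometric multiplicity = 2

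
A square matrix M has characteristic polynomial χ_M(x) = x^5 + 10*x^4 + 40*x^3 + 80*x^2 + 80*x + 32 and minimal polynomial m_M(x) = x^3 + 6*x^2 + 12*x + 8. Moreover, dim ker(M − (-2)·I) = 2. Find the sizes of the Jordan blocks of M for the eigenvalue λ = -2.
Block sizes for λ = -2: [3, 2]

Step 1 — from the characteristic polynomial, algebraic multiplicity of λ = -2 is 5. From dim ker(M − (-2)·I) = 2, there are exactly 2 Jordan blocks for λ = -2.
Step 2 — from the minimal polynomial, the factor (x + 2)^3 tells us the largest block for λ = -2 has size 3.
Step 3 — with total size 5, 2 blocks, and largest block 3, the block sizes (in nonincreasing order) are [3, 2].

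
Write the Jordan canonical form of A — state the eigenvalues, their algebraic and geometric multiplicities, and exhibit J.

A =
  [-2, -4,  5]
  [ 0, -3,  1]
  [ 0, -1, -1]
J_3(-2)

The characteristic polynomial is
  det(x·I − A) = x^3 + 6*x^2 + 12*x + 8 = (x + 2)^3

Eigenvalues and multiplicities (the geometric multiplicity of λ is n − rank(A − λI), which equals the number of Jordan blocks for λ):
  λ = -2: algebraic multiplicity = 3, geometric multiplicity = 1

Determining the block sizes for each eigenvalue:
  λ = -2: one block (gm = 1), so the single block has size am = 3 → block sizes [3]

Assembling the blocks gives a Jordan form
J =
  [-2,  1,  0]
  [ 0, -2,  1]
  [ 0,  0, -2]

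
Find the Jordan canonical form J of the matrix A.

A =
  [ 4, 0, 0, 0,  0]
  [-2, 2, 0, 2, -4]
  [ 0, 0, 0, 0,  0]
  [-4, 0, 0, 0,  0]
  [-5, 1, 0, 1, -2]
J_2(0) ⊕ J_1(0) ⊕ J_1(0) ⊕ J_1(4)

The characteristic polynomial is
  det(x·I − A) = x^5 - 4*x^4 = x^4*(x - 4)

Eigenvalues and multiplicities (the geometric multiplicity of λ is n − rank(A − λI), which equals the number of Jordan blocks for λ):
  λ = 0: algebraic multiplicity = 4, geometric multiplicity = 3
  λ = 4: algebraic multiplicity = 1, geometric multiplicity = 1

Determining the block sizes for each eigenvalue:
  λ = 0: 3 blocks summing to 4 forces exactly one block of size 2 and the rest size 1 → block sizes [2, 1, 1]
  λ = 4: one block (gm = 1), so the single block has size am = 1 → block sizes [1]

Assembling the blocks gives a Jordan form
J =
  [0, 1, 0, 0, 0]
  [0, 0, 0, 0, 0]
  [0, 0, 0, 0, 0]
  [0, 0, 0, 0, 0]
  [0, 0, 0, 0, 4]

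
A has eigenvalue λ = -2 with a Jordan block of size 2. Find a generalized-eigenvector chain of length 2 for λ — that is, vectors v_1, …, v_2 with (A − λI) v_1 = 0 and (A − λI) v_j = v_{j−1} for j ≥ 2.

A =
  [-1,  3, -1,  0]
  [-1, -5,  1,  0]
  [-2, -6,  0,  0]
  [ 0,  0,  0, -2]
A Jordan chain for λ = -2 of length 2:
v_1 = (1, -1, -2, 0)ᵀ
v_2 = (1, 0, 0, 0)ᵀ

Let N = A − (-2)·I. We want v_2 with N^2 v_2 = 0 but N^1 v_2 ≠ 0; then v_{j-1} := N · v_j for j = 2, …, 2.

Pick v_2 = (1, 0, 0, 0)ᵀ.
Then v_1 = N · v_2 = (1, -1, -2, 0)ᵀ.

Sanity check: (A − (-2)·I) v_1 = (0, 0, 0, 0)ᵀ = 0. ✓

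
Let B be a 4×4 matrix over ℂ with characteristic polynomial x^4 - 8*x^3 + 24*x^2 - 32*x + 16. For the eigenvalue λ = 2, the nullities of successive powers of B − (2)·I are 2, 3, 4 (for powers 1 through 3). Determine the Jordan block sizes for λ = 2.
Block sizes for λ = 2: [3, 1]

From the dimensions of kernels of powers, the number of Jordan blocks of size at least j is d_j − d_{j−1} where d_j = dim ker(N^j) (with d_0 = 0). Computing the differences gives [2, 1, 1].
The number of blocks of size exactly k is (#blocks of size ≥ k) − (#blocks of size ≥ k + 1), so the partition is: 1 block(s) of size 1, 1 block(s) of size 3.
In nonincreasing order the block sizes are [3, 1].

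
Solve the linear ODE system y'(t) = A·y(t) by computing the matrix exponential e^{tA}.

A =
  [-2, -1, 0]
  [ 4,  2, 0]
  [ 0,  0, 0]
e^{tA} =
  [1 - 2*t, -t, 0]
  [4*t, 2*t + 1, 0]
  [0, 0, 1]

Strategy: write A = P · J · P⁻¹ where J is a Jordan canonical form, so e^{tA} = P · e^{tJ} · P⁻¹, and e^{tJ} can be computed block-by-block.

A has Jordan form
J =
  [0, 1, 0]
  [0, 0, 0]
  [0, 0, 0]
(up to reordering of blocks).

Per-block formulas:
  For a 1×1 block at λ = 0: exp(t · [0]) = [e^(0t)].
  For a 2×2 Jordan block J_2(0): exp(t · J_2(0)) = e^(0t)·(I + t·N), where N is the 2×2 nilpotent shift.

After assembling e^{tJ} and conjugating by P, we get:

e^{tA} =
  [1 - 2*t, -t, 0]
  [4*t, 2*t + 1, 0]
  [0, 0, 1]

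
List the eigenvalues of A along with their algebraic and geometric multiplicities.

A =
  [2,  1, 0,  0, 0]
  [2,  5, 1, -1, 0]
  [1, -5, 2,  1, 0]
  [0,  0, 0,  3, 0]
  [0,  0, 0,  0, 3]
λ = 3: alg = 5, geom = 3

Step 1 — factor the characteristic polynomial to read off the algebraic multiplicities:
  χ_A(x) = (x - 3)^5

Step 2 — compute geometric multiplicities via the rank-nullity identity g(λ) = n − rank(A − λI):
  rank(A − (3)·I) = 2, so dim ker(A − (3)·I) = n − 2 = 3

Summary:
  λ = 3: algebraic multiplicity = 5, geometric multiplicity = 3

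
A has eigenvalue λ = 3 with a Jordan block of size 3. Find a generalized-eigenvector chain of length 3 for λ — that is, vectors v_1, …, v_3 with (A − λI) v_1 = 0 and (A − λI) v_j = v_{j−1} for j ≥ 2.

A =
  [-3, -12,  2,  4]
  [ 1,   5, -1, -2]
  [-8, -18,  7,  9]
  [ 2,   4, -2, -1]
A Jordan chain for λ = 3 of length 3:
v_1 = (4, -2, 8, -4)ᵀ
v_2 = (0, 0, 2, 0)ᵀ
v_3 = (2, -1, 0, 0)ᵀ

Let N = A − (3)·I. We want v_3 with N^3 v_3 = 0 but N^2 v_3 ≠ 0; then v_{j-1} := N · v_j for j = 3, …, 2.

Pick v_3 = (2, -1, 0, 0)ᵀ.
Then v_2 = N · v_3 = (0, 0, 2, 0)ᵀ.
Then v_1 = N · v_2 = (4, -2, 8, -4)ᵀ.

Sanity check: (A − (3)·I) v_1 = (0, 0, 0, 0)ᵀ = 0. ✓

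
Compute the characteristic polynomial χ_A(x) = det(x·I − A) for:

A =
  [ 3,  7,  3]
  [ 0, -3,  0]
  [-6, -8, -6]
x^3 + 6*x^2 + 9*x

Expanding det(x·I − A) (e.g. by cofactor expansion or by noting that A is similar to its Jordan form J, which has the same characteristic polynomial as A) gives
  χ_A(x) = x^3 + 6*x^2 + 9*x
which factors as x*(x + 3)^2. The eigenvalues (with algebraic multiplicities) are λ = -3 with multiplicity 2, λ = 0 with multiplicity 1.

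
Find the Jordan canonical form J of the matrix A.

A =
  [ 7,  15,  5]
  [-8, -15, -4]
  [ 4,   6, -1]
J_2(-3) ⊕ J_1(-3)

The characteristic polynomial is
  det(x·I − A) = x^3 + 9*x^2 + 27*x + 27 = (x + 3)^3

Eigenvalues and multiplicities (the geometric multiplicity of λ is n − rank(A − λI), which equals the number of Jordan blocks for λ):
  λ = -3: algebraic multiplicity = 3, geometric multiplicity = 2

Determining the block sizes for each eigenvalue:
  λ = -3: 2 blocks summing to 3 forces exactly one block of size 2 and the rest size 1 → block sizes [2, 1]

Assembling the blocks gives a Jordan form
J =
  [-3,  1,  0]
  [ 0, -3,  0]
  [ 0,  0, -3]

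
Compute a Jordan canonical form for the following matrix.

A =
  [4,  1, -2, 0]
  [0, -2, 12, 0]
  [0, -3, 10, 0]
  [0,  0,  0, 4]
J_2(4) ⊕ J_1(4) ⊕ J_1(4)

The characteristic polynomial is
  det(x·I − A) = x^4 - 16*x^3 + 96*x^2 - 256*x + 256 = (x - 4)^4

Eigenvalues and multiplicities (the geometric multiplicity of λ is n − rank(A − λI), which equals the number of Jordan blocks for λ):
  λ = 4: algebraic multiplicity = 4, geometric multiplicity = 3

Determining the block sizes for each eigenvalue:
  λ = 4: 3 blocks summing to 4 forces exactly one block of size 2 and the rest size 1 → block sizes [2, 1, 1]

Assembling the blocks gives a Jordan form
J =
  [4, 1, 0, 0]
  [0, 4, 0, 0]
  [0, 0, 4, 0]
  [0, 0, 0, 4]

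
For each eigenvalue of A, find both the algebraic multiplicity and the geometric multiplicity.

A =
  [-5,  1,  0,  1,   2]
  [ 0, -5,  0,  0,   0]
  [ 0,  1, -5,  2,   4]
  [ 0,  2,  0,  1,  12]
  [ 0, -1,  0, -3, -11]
λ = -5: alg = 5, geom = 3

Step 1 — factor the characteristic polynomial to read off the algebraic multiplicities:
  χ_A(x) = (x + 5)^5

Step 2 — compute geometric multiplicities via the rank-nullity identity g(λ) = n − rank(A − λI):
  rank(A − (-5)·I) = 2, so dim ker(A − (-5)·I) = n − 2 = 3

Summary:
  λ = -5: algebraic multiplicity = 5, geometric multiplicity = 3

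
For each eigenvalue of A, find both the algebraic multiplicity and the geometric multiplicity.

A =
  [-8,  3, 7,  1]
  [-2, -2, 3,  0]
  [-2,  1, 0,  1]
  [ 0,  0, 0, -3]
λ = -4: alg = 1, geom = 1; λ = -3: alg = 3, geom = 1

Step 1 — factor the characteristic polynomial to read off the algebraic multiplicities:
  χ_A(x) = (x + 3)^3*(x + 4)

Step 2 — compute geometric multiplicities via the rank-nullity identity g(λ) = n − rank(A − λI):
  rank(A − (-4)·I) = 3, so dim ker(A − (-4)·I) = n − 3 = 1
  rank(A − (-3)·I) = 3, so dim ker(A − (-3)·I) = n − 3 = 1

Summary:
  λ = -4: algebraic multiplicity = 1, geometric multiplicity = 1
  λ = -3: algebraic multiplicity = 3, geometric multiplicity = 1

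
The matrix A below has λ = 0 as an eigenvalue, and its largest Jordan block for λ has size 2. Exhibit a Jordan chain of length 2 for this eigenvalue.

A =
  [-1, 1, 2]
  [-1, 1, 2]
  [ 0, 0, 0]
A Jordan chain for λ = 0 of length 2:
v_1 = (-1, -1, 0)ᵀ
v_2 = (1, 0, 0)ᵀ

Let N = A − (0)·I. We want v_2 with N^2 v_2 = 0 but N^1 v_2 ≠ 0; then v_{j-1} := N · v_j for j = 2, …, 2.

Pick v_2 = (1, 0, 0)ᵀ.
Then v_1 = N · v_2 = (-1, -1, 0)ᵀ.

Sanity check: (A − (0)·I) v_1 = (0, 0, 0)ᵀ = 0. ✓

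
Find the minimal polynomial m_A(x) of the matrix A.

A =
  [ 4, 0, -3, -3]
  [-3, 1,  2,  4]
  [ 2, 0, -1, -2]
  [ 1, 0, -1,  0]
x^3 - 3*x^2 + 3*x - 1

The characteristic polynomial is χ_A(x) = (x - 1)^4, so the eigenvalues are known. The minimal polynomial is
  m_A(x) = Π_λ (x − λ)^{k_λ}
where k_λ is the size of the *largest* Jordan block for λ (equivalently, the smallest k with (A − λI)^k v = 0 for every generalised eigenvector v of λ).

  λ = 1: largest Jordan block has size 3, contributing (x − 1)^3

So m_A(x) = (x - 1)^3 = x^3 - 3*x^2 + 3*x - 1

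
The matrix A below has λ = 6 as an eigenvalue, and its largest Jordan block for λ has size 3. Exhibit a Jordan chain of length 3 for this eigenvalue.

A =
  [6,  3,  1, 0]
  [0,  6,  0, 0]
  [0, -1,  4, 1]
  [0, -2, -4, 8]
A Jordan chain for λ = 6 of length 3:
v_1 = (-1, 0, 0, 0)ᵀ
v_2 = (3, 0, -1, -2)ᵀ
v_3 = (0, 1, 0, 0)ᵀ

Let N = A − (6)·I. We want v_3 with N^3 v_3 = 0 but N^2 v_3 ≠ 0; then v_{j-1} := N · v_j for j = 3, …, 2.

Pick v_3 = (0, 1, 0, 0)ᵀ.
Then v_2 = N · v_3 = (3, 0, -1, -2)ᵀ.
Then v_1 = N · v_2 = (-1, 0, 0, 0)ᵀ.

Sanity check: (A − (6)·I) v_1 = (0, 0, 0, 0)ᵀ = 0. ✓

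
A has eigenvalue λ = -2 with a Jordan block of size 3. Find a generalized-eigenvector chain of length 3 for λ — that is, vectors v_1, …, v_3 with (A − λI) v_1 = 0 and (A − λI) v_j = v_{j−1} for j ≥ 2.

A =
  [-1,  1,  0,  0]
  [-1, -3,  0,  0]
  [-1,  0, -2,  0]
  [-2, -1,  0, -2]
A Jordan chain for λ = -2 of length 3:
v_1 = (0, 0, -1, -1)ᵀ
v_2 = (1, -1, -1, -2)ᵀ
v_3 = (1, 0, 0, 0)ᵀ

Let N = A − (-2)·I. We want v_3 with N^3 v_3 = 0 but N^2 v_3 ≠ 0; then v_{j-1} := N · v_j for j = 3, …, 2.

Pick v_3 = (1, 0, 0, 0)ᵀ.
Then v_2 = N · v_3 = (1, -1, -1, -2)ᵀ.
Then v_1 = N · v_2 = (0, 0, -1, -1)ᵀ.

Sanity check: (A − (-2)·I) v_1 = (0, 0, 0, 0)ᵀ = 0. ✓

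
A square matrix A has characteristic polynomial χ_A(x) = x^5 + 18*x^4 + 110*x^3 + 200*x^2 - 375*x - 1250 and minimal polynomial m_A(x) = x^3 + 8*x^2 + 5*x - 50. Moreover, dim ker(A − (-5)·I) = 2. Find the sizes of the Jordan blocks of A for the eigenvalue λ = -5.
Block sizes for λ = -5: [2, 2]

Step 1 — from the characteristic polynomial, algebraic multiplicity of λ = -5 is 4. From dim ker(A − (-5)·I) = 2, there are exactly 2 Jordan blocks for λ = -5.
Step 2 — from the minimal polynomial, the factor (x + 5)^2 tells us the largest block for λ = -5 has size 2.
Step 3 — with total size 4, 2 blocks, and largest block 2, the block sizes (in nonincreasing order) are [2, 2].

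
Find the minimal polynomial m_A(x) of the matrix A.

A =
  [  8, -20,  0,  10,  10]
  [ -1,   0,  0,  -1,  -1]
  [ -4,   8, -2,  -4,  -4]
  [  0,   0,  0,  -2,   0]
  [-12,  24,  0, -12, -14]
x^2 + 4*x + 4

The characteristic polynomial is χ_A(x) = (x + 2)^5, so the eigenvalues are known. The minimal polynomial is
  m_A(x) = Π_λ (x − λ)^{k_λ}
where k_λ is the size of the *largest* Jordan block for λ (equivalently, the smallest k with (A − λI)^k v = 0 for every generalised eigenvector v of λ).

  λ = -2: largest Jordan block has size 2, contributing (x + 2)^2

So m_A(x) = (x + 2)^2 = x^2 + 4*x + 4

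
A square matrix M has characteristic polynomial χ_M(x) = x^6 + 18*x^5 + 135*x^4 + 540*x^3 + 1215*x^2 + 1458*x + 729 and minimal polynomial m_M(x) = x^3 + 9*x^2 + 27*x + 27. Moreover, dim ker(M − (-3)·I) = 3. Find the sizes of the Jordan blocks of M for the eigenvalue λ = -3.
Block sizes for λ = -3: [3, 2, 1]

Step 1 — from the characteristic polynomial, algebraic multiplicity of λ = -3 is 6. From dim ker(M − (-3)·I) = 3, there are exactly 3 Jordan blocks for λ = -3.
Step 2 — from the minimal polynomial, the factor (x + 3)^3 tells us the largest block for λ = -3 has size 3.
Step 3 — with total size 6, 3 blocks, and largest block 3, the block sizes (in nonincreasing order) are [3, 2, 1].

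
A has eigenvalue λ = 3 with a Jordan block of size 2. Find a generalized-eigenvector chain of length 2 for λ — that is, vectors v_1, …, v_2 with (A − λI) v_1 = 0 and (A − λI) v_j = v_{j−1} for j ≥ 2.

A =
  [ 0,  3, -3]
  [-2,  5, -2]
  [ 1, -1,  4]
A Jordan chain for λ = 3 of length 2:
v_1 = (-3, -2, 1)ᵀ
v_2 = (1, 0, 0)ᵀ

Let N = A − (3)·I. We want v_2 with N^2 v_2 = 0 but N^1 v_2 ≠ 0; then v_{j-1} := N · v_j for j = 2, …, 2.

Pick v_2 = (1, 0, 0)ᵀ.
Then v_1 = N · v_2 = (-3, -2, 1)ᵀ.

Sanity check: (A − (3)·I) v_1 = (0, 0, 0)ᵀ = 0. ✓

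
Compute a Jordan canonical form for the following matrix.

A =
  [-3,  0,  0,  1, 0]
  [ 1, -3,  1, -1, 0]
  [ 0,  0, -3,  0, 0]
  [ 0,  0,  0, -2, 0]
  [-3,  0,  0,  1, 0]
J_2(-3) ⊕ J_1(-3) ⊕ J_1(-2) ⊕ J_1(0)

The characteristic polynomial is
  det(x·I − A) = x^5 + 11*x^4 + 45*x^3 + 81*x^2 + 54*x = x*(x + 2)*(x + 3)^3

Eigenvalues and multiplicities (the geometric multiplicity of λ is n − rank(A − λI), which equals the number of Jordan blocks for λ):
  λ = -3: algebraic multiplicity = 3, geometric multiplicity = 2
  λ = -2: algebraic multiplicity = 1, geometric multiplicity = 1
  λ = 0: algebraic multiplicity = 1, geometric multiplicity = 1

Determining the block sizes for each eigenvalue:
  λ = -3: 2 blocks summing to 3 forces exactly one block of size 2 and the rest size 1 → block sizes [2, 1]
  λ = -2: one block (gm = 1), so the single block has size am = 1 → block sizes [1]
  λ = 0: one block (gm = 1), so the single block has size am = 1 → block sizes [1]

Assembling the blocks gives a Jordan form
J =
  [-3,  1,  0,  0, 0]
  [ 0, -3,  0,  0, 0]
  [ 0,  0, -3,  0, 0]
  [ 0,  0,  0, -2, 0]
  [ 0,  0,  0,  0, 0]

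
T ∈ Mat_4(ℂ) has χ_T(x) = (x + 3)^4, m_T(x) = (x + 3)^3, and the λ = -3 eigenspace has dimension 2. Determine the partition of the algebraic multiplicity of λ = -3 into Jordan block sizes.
Block sizes for λ = -3: [3, 1]

Step 1 — from the characteristic polynomial, algebraic multiplicity of λ = -3 is 4. From dim ker(T − (-3)·I) = 2, there are exactly 2 Jordan blocks for λ = -3.
Step 2 — from the minimal polynomial, the factor (x + 3)^3 tells us the largest block for λ = -3 has size 3.
Step 3 — with total size 4, 2 blocks, and largest block 3, the block sizes (in nonincreasing order) are [3, 1].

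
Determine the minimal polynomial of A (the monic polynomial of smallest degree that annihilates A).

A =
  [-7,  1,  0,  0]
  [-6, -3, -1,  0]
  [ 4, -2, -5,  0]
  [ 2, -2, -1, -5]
x^3 + 15*x^2 + 75*x + 125

The characteristic polynomial is χ_A(x) = (x + 5)^4, so the eigenvalues are known. The minimal polynomial is
  m_A(x) = Π_λ (x − λ)^{k_λ}
where k_λ is the size of the *largest* Jordan block for λ (equivalently, the smallest k with (A − λI)^k v = 0 for every generalised eigenvector v of λ).

  λ = -5: largest Jordan block has size 3, contributing (x + 5)^3

So m_A(x) = (x + 5)^3 = x^3 + 15*x^2 + 75*x + 125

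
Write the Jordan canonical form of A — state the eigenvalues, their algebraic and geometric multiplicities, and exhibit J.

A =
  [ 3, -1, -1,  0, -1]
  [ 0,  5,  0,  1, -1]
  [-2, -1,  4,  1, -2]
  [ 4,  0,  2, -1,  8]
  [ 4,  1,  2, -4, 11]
J_3(4) ⊕ J_1(5) ⊕ J_1(5)

The characteristic polynomial is
  det(x·I − A) = x^5 - 22*x^4 + 193*x^3 - 844*x^2 + 1840*x - 1600 = (x - 5)^2*(x - 4)^3

Eigenvalues and multiplicities (the geometric multiplicity of λ is n − rank(A − λI), which equals the number of Jordan blocks for λ):
  λ = 4: algebraic multiplicity = 3, geometric multiplicity = 1
  λ = 5: algebraic multiplicity = 2, geometric multiplicity = 2

Determining the block sizes for each eigenvalue:
  λ = 4: one block (gm = 1), so the single block has size am = 3 → block sizes [3]
  λ = 5: gm = am = 2, so every block has size 1 → block sizes [1, 1]

Assembling the blocks gives a Jordan form
J =
  [4, 1, 0, 0, 0]
  [0, 4, 1, 0, 0]
  [0, 0, 4, 0, 0]
  [0, 0, 0, 5, 0]
  [0, 0, 0, 0, 5]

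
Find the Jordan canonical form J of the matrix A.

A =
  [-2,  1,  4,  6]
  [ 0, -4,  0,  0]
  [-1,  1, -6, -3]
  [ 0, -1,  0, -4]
J_2(-4) ⊕ J_2(-4)

The characteristic polynomial is
  det(x·I − A) = x^4 + 16*x^3 + 96*x^2 + 256*x + 256 = (x + 4)^4

Eigenvalues and multiplicities (the geometric multiplicity of λ is n − rank(A − λI), which equals the number of Jordan blocks for λ):
  λ = -4: algebraic multiplicity = 4, geometric multiplicity = 2

Determining the block sizes for each eigenvalue:
  λ = -4: with am = 4 and gm = 2, the partition is not yet determined (e.g. several partitions of 4 into 2 parts exist). Let N = A − (-4)·I. Computing rank(N^1) = 2, rank(N^2) = 0; the number of blocks of size ≥ j is rank(N^{j−1}) − rank(N^j), giving [2, 2]. So we have 2 block(s) of size 2 → block sizes [2, 2]

Assembling the blocks gives a Jordan form
J =
  [-4,  1,  0,  0]
  [ 0, -4,  0,  0]
  [ 0,  0, -4,  1]
  [ 0,  0,  0, -4]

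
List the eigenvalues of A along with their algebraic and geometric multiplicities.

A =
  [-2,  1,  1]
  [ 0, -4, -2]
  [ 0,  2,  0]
λ = -2: alg = 3, geom = 2

Step 1 — factor the characteristic polynomial to read off the algebraic multiplicities:
  χ_A(x) = (x + 2)^3

Step 2 — compute geometric multiplicities via the rank-nullity identity g(λ) = n − rank(A − λI):
  rank(A − (-2)·I) = 1, so dim ker(A − (-2)·I) = n − 1 = 2

Summary:
  λ = -2: algebraic multiplicity = 3, geometric multiplicity = 2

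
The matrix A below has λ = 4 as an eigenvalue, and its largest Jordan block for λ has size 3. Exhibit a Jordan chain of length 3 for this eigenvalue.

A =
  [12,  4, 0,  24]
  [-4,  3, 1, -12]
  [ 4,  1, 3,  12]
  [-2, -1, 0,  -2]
A Jordan chain for λ = 4 of length 3:
v_1 = (4, -2, 2, -1)ᵀ
v_2 = (4, -1, 1, -1)ᵀ
v_3 = (0, 1, 0, 0)ᵀ

Let N = A − (4)·I. We want v_3 with N^3 v_3 = 0 but N^2 v_3 ≠ 0; then v_{j-1} := N · v_j for j = 3, …, 2.

Pick v_3 = (0, 1, 0, 0)ᵀ.
Then v_2 = N · v_3 = (4, -1, 1, -1)ᵀ.
Then v_1 = N · v_2 = (4, -2, 2, -1)ᵀ.

Sanity check: (A − (4)·I) v_1 = (0, 0, 0, 0)ᵀ = 0. ✓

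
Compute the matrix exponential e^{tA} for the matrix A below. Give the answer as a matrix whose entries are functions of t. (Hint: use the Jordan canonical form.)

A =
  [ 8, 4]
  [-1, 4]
e^{tA} =
  [2*t*exp(6*t) + exp(6*t), 4*t*exp(6*t)]
  [-t*exp(6*t), -2*t*exp(6*t) + exp(6*t)]

Strategy: write A = P · J · P⁻¹ where J is a Jordan canonical form, so e^{tA} = P · e^{tJ} · P⁻¹, and e^{tJ} can be computed block-by-block.

A has Jordan form
J =
  [6, 1]
  [0, 6]
(up to reordering of blocks).

Per-block formulas:
  For a 2×2 Jordan block J_2(6): exp(t · J_2(6)) = e^(6t)·(I + t·N), where N is the 2×2 nilpotent shift.

After assembling e^{tJ} and conjugating by P, we get:

e^{tA} =
  [2*t*exp(6*t) + exp(6*t), 4*t*exp(6*t)]
  [-t*exp(6*t), -2*t*exp(6*t) + exp(6*t)]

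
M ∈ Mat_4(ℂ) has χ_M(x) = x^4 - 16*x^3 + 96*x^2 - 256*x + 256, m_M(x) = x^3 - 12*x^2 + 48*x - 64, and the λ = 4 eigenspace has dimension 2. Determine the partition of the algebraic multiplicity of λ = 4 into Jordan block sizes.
Block sizes for λ = 4: [3, 1]

Step 1 — from the characteristic polynomial, algebraic multiplicity of λ = 4 is 4. From dim ker(M − (4)·I) = 2, there are exactly 2 Jordan blocks for λ = 4.
Step 2 — from the minimal polynomial, the factor (x − 4)^3 tells us the largest block for λ = 4 has size 3.
Step 3 — with total size 4, 2 blocks, and largest block 3, the block sizes (in nonincreasing order) are [3, 1].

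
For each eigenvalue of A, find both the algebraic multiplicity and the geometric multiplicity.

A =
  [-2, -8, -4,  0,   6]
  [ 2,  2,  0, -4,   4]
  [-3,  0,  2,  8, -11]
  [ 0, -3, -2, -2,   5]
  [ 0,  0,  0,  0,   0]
λ = 0: alg = 5, geom = 3

Step 1 — factor the characteristic polynomial to read off the algebraic multiplicities:
  χ_A(x) = x^5

Step 2 — compute geometric multiplicities via the rank-nullity identity g(λ) = n − rank(A − λI):
  rank(A − (0)·I) = 2, so dim ker(A − (0)·I) = n − 2 = 3

Summary:
  λ = 0: algebraic multiplicity = 5, geometric multiplicity = 3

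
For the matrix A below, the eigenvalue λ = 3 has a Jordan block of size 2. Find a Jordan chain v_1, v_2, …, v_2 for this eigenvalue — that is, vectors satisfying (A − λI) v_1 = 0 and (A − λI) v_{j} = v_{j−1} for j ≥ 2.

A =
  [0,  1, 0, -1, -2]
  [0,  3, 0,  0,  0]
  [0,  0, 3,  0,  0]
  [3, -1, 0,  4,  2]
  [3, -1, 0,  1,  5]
A Jordan chain for λ = 3 of length 2:
v_1 = (-3, 0, 0, 3, 3)ᵀ
v_2 = (1, 0, 0, 0, 0)ᵀ

Let N = A − (3)·I. We want v_2 with N^2 v_2 = 0 but N^1 v_2 ≠ 0; then v_{j-1} := N · v_j for j = 2, …, 2.

Pick v_2 = (1, 0, 0, 0, 0)ᵀ.
Then v_1 = N · v_2 = (-3, 0, 0, 3, 3)ᵀ.

Sanity check: (A − (3)·I) v_1 = (0, 0, 0, 0, 0)ᵀ = 0. ✓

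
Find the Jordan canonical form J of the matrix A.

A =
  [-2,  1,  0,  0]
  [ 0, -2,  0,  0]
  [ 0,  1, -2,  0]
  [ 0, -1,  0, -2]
J_2(-2) ⊕ J_1(-2) ⊕ J_1(-2)

The characteristic polynomial is
  det(x·I − A) = x^4 + 8*x^3 + 24*x^2 + 32*x + 16 = (x + 2)^4

Eigenvalues and multiplicities (the geometric multiplicity of λ is n − rank(A − λI), which equals the number of Jordan blocks for λ):
  λ = -2: algebraic multiplicity = 4, geometric multiplicity = 3

Determining the block sizes for each eigenvalue:
  λ = -2: 3 blocks summing to 4 forces exactly one block of size 2 and the rest size 1 → block sizes [2, 1, 1]

Assembling the blocks gives a Jordan form
J =
  [-2,  1,  0,  0]
  [ 0, -2,  0,  0]
  [ 0,  0, -2,  0]
  [ 0,  0,  0, -2]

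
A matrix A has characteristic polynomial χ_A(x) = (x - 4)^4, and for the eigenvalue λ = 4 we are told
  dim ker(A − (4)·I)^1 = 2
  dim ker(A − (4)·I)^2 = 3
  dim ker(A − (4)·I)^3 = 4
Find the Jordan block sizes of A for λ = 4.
Block sizes for λ = 4: [3, 1]

From the dimensions of kernels of powers, the number of Jordan blocks of size at least j is d_j − d_{j−1} where d_j = dim ker(N^j) (with d_0 = 0). Computing the differences gives [2, 1, 1].
The number of blocks of size exactly k is (#blocks of size ≥ k) − (#blocks of size ≥ k + 1), so the partition is: 1 block(s) of size 1, 1 block(s) of size 3.
In nonincreasing order the block sizes are [3, 1].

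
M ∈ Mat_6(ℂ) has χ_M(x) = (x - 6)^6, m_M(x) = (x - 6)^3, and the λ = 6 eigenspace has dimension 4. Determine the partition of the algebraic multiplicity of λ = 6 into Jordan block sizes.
Block sizes for λ = 6: [3, 1, 1, 1]

Step 1 — from the characteristic polynomial, algebraic multiplicity of λ = 6 is 6. From dim ker(M − (6)·I) = 4, there are exactly 4 Jordan blocks for λ = 6.
Step 2 — from the minimal polynomial, the factor (x − 6)^3 tells us the largest block for λ = 6 has size 3.
Step 3 — with total size 6, 4 blocks, and largest block 3, the block sizes (in nonincreasing order) are [3, 1, 1, 1].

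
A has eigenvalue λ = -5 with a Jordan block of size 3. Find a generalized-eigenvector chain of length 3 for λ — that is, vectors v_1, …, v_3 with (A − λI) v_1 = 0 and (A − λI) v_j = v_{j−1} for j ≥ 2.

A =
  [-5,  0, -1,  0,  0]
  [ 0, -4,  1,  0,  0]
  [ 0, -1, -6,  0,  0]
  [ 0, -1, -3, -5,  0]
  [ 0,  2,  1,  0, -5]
A Jordan chain for λ = -5 of length 3:
v_1 = (1, 0, 0, 2, 1)ᵀ
v_2 = (0, 1, -1, -1, 2)ᵀ
v_3 = (0, 1, 0, 0, 0)ᵀ

Let N = A − (-5)·I. We want v_3 with N^3 v_3 = 0 but N^2 v_3 ≠ 0; then v_{j-1} := N · v_j for j = 3, …, 2.

Pick v_3 = (0, 1, 0, 0, 0)ᵀ.
Then v_2 = N · v_3 = (0, 1, -1, -1, 2)ᵀ.
Then v_1 = N · v_2 = (1, 0, 0, 2, 1)ᵀ.

Sanity check: (A − (-5)·I) v_1 = (0, 0, 0, 0, 0)ᵀ = 0. ✓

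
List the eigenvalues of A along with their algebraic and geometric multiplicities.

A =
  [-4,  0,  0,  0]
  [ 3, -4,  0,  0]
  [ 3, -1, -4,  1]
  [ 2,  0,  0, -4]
λ = -4: alg = 4, geom = 2

Step 1 — factor the characteristic polynomial to read off the algebraic multiplicities:
  χ_A(x) = (x + 4)^4

Step 2 — compute geometric multiplicities via the rank-nullity identity g(λ) = n − rank(A − λI):
  rank(A − (-4)·I) = 2, so dim ker(A − (-4)·I) = n − 2 = 2

Summary:
  λ = -4: algebraic multiplicity = 4, geometric multiplicity = 2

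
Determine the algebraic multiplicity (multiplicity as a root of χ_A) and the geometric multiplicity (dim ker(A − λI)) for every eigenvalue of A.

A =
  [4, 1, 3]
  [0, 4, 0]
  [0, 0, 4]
λ = 4: alg = 3, geom = 2

Step 1 — factor the characteristic polynomial to read off the algebraic multiplicities:
  χ_A(x) = (x - 4)^3

Step 2 — compute geometric multiplicities via the rank-nullity identity g(λ) = n − rank(A − λI):
  rank(A − (4)·I) = 1, so dim ker(A − (4)·I) = n − 1 = 2

Summary:
  λ = 4: algebraic multiplicity = 3, geometric multiplicity = 2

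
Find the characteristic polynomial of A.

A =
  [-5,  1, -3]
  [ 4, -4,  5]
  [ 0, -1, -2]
x^3 + 11*x^2 + 39*x + 45

Expanding det(x·I − A) (e.g. by cofactor expansion or by noting that A is similar to its Jordan form J, which has the same characteristic polynomial as A) gives
  χ_A(x) = x^3 + 11*x^2 + 39*x + 45
which factors as (x + 3)^2*(x + 5). The eigenvalues (with algebraic multiplicities) are λ = -5 with multiplicity 1, λ = -3 with multiplicity 2.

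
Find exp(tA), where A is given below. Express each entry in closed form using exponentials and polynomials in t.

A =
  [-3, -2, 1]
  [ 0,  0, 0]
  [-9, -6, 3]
e^{tA} =
  [1 - 3*t, -2*t, t]
  [0, 1, 0]
  [-9*t, -6*t, 3*t + 1]

Strategy: write A = P · J · P⁻¹ where J is a Jordan canonical form, so e^{tA} = P · e^{tJ} · P⁻¹, and e^{tJ} can be computed block-by-block.

A has Jordan form
J =
  [0, 1, 0]
  [0, 0, 0]
  [0, 0, 0]
(up to reordering of blocks).

Per-block formulas:
  For a 2×2 Jordan block J_2(0): exp(t · J_2(0)) = e^(0t)·(I + t·N), where N is the 2×2 nilpotent shift.
  For a 1×1 block at λ = 0: exp(t · [0]) = [e^(0t)].

After assembling e^{tJ} and conjugating by P, we get:

e^{tA} =
  [1 - 3*t, -2*t, t]
  [0, 1, 0]
  [-9*t, -6*t, 3*t + 1]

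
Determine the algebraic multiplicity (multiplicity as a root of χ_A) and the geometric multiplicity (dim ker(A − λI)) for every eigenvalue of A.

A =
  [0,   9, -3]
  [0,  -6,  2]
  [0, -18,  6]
λ = 0: alg = 3, geom = 2

Step 1 — factor the characteristic polynomial to read off the algebraic multiplicities:
  χ_A(x) = x^3

Step 2 — compute geometric multiplicities via the rank-nullity identity g(λ) = n − rank(A − λI):
  rank(A − (0)·I) = 1, so dim ker(A − (0)·I) = n − 1 = 2

Summary:
  λ = 0: algebraic multiplicity = 3, geometric multiplicity = 2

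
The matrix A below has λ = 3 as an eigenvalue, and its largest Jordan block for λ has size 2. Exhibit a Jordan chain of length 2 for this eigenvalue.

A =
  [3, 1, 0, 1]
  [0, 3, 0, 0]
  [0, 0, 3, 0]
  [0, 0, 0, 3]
A Jordan chain for λ = 3 of length 2:
v_1 = (1, 0, 0, 0)ᵀ
v_2 = (0, 1, 0, 0)ᵀ

Let N = A − (3)·I. We want v_2 with N^2 v_2 = 0 but N^1 v_2 ≠ 0; then v_{j-1} := N · v_j for j = 2, …, 2.

Pick v_2 = (0, 1, 0, 0)ᵀ.
Then v_1 = N · v_2 = (1, 0, 0, 0)ᵀ.

Sanity check: (A − (3)·I) v_1 = (0, 0, 0, 0)ᵀ = 0. ✓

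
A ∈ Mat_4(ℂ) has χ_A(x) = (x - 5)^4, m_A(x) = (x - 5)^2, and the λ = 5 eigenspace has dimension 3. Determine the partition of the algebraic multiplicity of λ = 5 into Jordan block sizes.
Block sizes for λ = 5: [2, 1, 1]

Step 1 — from the characteristic polynomial, algebraic multiplicity of λ = 5 is 4. From dim ker(A − (5)·I) = 3, there are exactly 3 Jordan blocks for λ = 5.
Step 2 — from the minimal polynomial, the factor (x − 5)^2 tells us the largest block for λ = 5 has size 2.
Step 3 — with total size 4, 3 blocks, and largest block 2, the block sizes (in nonincreasing order) are [2, 1, 1].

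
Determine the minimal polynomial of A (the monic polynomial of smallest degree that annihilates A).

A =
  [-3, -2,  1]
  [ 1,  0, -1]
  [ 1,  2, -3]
x^2 + 4*x + 4

The characteristic polynomial is χ_A(x) = (x + 2)^3, so the eigenvalues are known. The minimal polynomial is
  m_A(x) = Π_λ (x − λ)^{k_λ}
where k_λ is the size of the *largest* Jordan block for λ (equivalently, the smallest k with (A − λI)^k v = 0 for every generalised eigenvector v of λ).

  λ = -2: largest Jordan block has size 2, contributing (x + 2)^2

So m_A(x) = (x + 2)^2 = x^2 + 4*x + 4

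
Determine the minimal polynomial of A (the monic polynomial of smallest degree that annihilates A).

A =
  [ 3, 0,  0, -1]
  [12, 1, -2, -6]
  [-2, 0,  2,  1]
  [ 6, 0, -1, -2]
x^3 - 3*x^2 + 3*x - 1

The characteristic polynomial is χ_A(x) = (x - 1)^4, so the eigenvalues are known. The minimal polynomial is
  m_A(x) = Π_λ (x − λ)^{k_λ}
where k_λ is the size of the *largest* Jordan block for λ (equivalently, the smallest k with (A − λI)^k v = 0 for every generalised eigenvector v of λ).

  λ = 1: largest Jordan block has size 3, contributing (x − 1)^3

So m_A(x) = (x - 1)^3 = x^3 - 3*x^2 + 3*x - 1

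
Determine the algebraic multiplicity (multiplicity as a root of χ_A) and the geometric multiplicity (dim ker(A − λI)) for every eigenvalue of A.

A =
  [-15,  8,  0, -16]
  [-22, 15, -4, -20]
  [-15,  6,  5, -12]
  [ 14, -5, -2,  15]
λ = 5: alg = 4, geom = 2

Step 1 — factor the characteristic polynomial to read off the algebraic multiplicities:
  χ_A(x) = (x - 5)^4

Step 2 — compute geometric multiplicities via the rank-nullity identity g(λ) = n − rank(A − λI):
  rank(A − (5)·I) = 2, so dim ker(A − (5)·I) = n − 2 = 2

Summary:
  λ = 5: algebraic multiplicity = 4, geometric multiplicity = 2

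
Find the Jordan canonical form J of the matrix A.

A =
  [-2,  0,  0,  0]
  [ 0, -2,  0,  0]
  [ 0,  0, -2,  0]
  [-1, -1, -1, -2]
J_2(-2) ⊕ J_1(-2) ⊕ J_1(-2)

The characteristic polynomial is
  det(x·I − A) = x^4 + 8*x^3 + 24*x^2 + 32*x + 16 = (x + 2)^4

Eigenvalues and multiplicities (the geometric multiplicity of λ is n − rank(A − λI), which equals the number of Jordan blocks for λ):
  λ = -2: algebraic multiplicity = 4, geometric multiplicity = 3

Determining the block sizes for each eigenvalue:
  λ = -2: 3 blocks summing to 4 forces exactly one block of size 2 and the rest size 1 → block sizes [2, 1, 1]

Assembling the blocks gives a Jordan form
J =
  [-2,  1,  0,  0]
  [ 0, -2,  0,  0]
  [ 0,  0, -2,  0]
  [ 0,  0,  0, -2]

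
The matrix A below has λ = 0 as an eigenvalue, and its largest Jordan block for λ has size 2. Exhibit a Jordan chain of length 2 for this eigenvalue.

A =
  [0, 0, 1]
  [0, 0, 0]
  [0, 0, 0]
A Jordan chain for λ = 0 of length 2:
v_1 = (1, 0, 0)ᵀ
v_2 = (0, 0, 1)ᵀ

Let N = A − (0)·I. We want v_2 with N^2 v_2 = 0 but N^1 v_2 ≠ 0; then v_{j-1} := N · v_j for j = 2, …, 2.

Pick v_2 = (0, 0, 1)ᵀ.
Then v_1 = N · v_2 = (1, 0, 0)ᵀ.

Sanity check: (A − (0)·I) v_1 = (0, 0, 0)ᵀ = 0. ✓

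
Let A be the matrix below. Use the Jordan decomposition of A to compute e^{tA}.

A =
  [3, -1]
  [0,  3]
e^{tA} =
  [exp(3*t), -t*exp(3*t)]
  [0, exp(3*t)]

Strategy: write A = P · J · P⁻¹ where J is a Jordan canonical form, so e^{tA} = P · e^{tJ} · P⁻¹, and e^{tJ} can be computed block-by-block.

A has Jordan form
J =
  [3, 1]
  [0, 3]
(up to reordering of blocks).

Per-block formulas:
  For a 2×2 Jordan block J_2(3): exp(t · J_2(3)) = e^(3t)·(I + t·N), where N is the 2×2 nilpotent shift.

After assembling e^{tJ} and conjugating by P, we get:

e^{tA} =
  [exp(3*t), -t*exp(3*t)]
  [0, exp(3*t)]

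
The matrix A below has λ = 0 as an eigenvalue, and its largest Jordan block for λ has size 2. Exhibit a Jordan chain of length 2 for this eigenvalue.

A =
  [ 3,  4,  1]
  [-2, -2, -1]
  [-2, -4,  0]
A Jordan chain for λ = 0 of length 2:
v_1 = (4, -2, -4)ᵀ
v_2 = (0, 1, 0)ᵀ

Let N = A − (0)·I. We want v_2 with N^2 v_2 = 0 but N^1 v_2 ≠ 0; then v_{j-1} := N · v_j for j = 2, …, 2.

Pick v_2 = (0, 1, 0)ᵀ.
Then v_1 = N · v_2 = (4, -2, -4)ᵀ.

Sanity check: (A − (0)·I) v_1 = (0, 0, 0)ᵀ = 0. ✓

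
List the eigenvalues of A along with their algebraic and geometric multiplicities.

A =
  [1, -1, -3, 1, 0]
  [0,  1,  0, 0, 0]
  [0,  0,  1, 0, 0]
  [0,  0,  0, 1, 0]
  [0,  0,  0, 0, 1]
λ = 1: alg = 5, geom = 4

Step 1 — factor the characteristic polynomial to read off the algebraic multiplicities:
  χ_A(x) = (x - 1)^5

Step 2 — compute geometric multiplicities via the rank-nullity identity g(λ) = n − rank(A − λI):
  rank(A − (1)·I) = 1, so dim ker(A − (1)·I) = n − 1 = 4

Summary:
  λ = 1: algebraic multiplicity = 5, geometric multiplicity = 4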